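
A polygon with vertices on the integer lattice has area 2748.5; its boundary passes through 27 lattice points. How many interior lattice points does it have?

From Pick's theorem, I = A − B/2 + 1 = 2748.5 − 27/2 + 1 = 2736.

2736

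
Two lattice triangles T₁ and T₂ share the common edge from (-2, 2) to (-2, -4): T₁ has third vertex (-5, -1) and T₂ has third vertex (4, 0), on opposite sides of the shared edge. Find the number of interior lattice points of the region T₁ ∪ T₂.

23

The union is the simple quadrilateral with vertices (-2, 2), (-5, -1), (-2, -4), (4, 0) in order.
The shoelace formula gives twice the area as |[(-2)·(-1) − (-5)·2] + [(-5)·(-4) − (-2)·(-1)] + [(-2)·0 − 4·(-4)] + [4·2 − (-2)·0]| = 54, so the area is 27.
The number of boundary lattice points is Σ gcd(|Δx|,|Δy|) = gcd(3,3) + gcd(3,3) + gcd(6,4) + gcd(6,2) = 3+3+2+2 = 10.
By Pick's theorem I = A − B/2 + 1 = 27 − 10/2 + 1 = 23.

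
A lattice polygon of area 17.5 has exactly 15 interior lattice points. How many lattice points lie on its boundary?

Pick's theorem gives A = I + B/2 − 1, so B = 2(A − I + 1) = 2(17.5 − 15 + 1) = 7.

7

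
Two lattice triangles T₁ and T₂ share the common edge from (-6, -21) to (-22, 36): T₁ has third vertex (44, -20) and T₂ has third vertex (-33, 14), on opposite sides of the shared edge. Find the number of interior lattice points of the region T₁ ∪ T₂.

The union is the simple quadrilateral with vertices (-6, -21), (44, -20), (-22, 36), (-33, 14) in order.
Using the shoelace formula, 2A = |((-6)·(-20) − 44·(-21)) + (44·36 − (-22)·(-20)) + ((-22)·14 − (-33)·36) + ((-33)·(-21) − (-6)·14)| = 3845, so the area is 1922.5.
Summing gcd(|Δx|,|Δy|) over the edges gives the boundary count: gcd(50,1) + gcd(66,56) + gcd(11,22) + gcd(27,35) = 1+2+11+1 = 15.
By Pick's theorem I = A − B/2 + 1 = 1922.5 − 15/2 + 1 = 1916.

1916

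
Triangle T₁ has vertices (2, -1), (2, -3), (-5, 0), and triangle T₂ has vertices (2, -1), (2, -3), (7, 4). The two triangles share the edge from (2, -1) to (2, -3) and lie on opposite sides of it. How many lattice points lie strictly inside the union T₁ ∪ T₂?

The union is the simple quadrilateral with vertices (2, -1), (-5, 0), (2, -3), (7, 4) in order.
Using the shoelace formula, 2A = |[2·0 − (-5)·(-1)] + [(-5)·(-3) − 2·0] + [2·4 − 7·(-3)] + [7·(-1) − 2·4]| = 24, so the area is 12.
The number of boundary lattice points is Σ gcd(|Δx|,|Δy|) = gcd(7,1) + gcd(7,3) + gcd(5,7) + gcd(5,5) = 1+1+1+5 = 8.
By Pick's theorem I = A − B/2 + 1 = 12 − 8/2 + 1 = 9.

9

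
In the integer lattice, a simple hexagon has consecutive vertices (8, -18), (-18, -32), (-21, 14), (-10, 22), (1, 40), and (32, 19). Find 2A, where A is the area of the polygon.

4237

The shoelace formula gives twice the area as |[8·(-32) − (-18)·(-18)] + [(-18)·14 − (-21)·(-32)] + [(-21)·22 − (-10)·14] + [(-10)·40 − 1·22] + [1·19 − 32·40] + [32·(-18) − 8·19]| = 4237, so the area is 2118.5.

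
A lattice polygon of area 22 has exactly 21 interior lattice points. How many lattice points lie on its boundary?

Pick's theorem gives A = I + B/2 − 1, so B = 2(A − I + 1) = 2(22 − 21 + 1) = 4.

4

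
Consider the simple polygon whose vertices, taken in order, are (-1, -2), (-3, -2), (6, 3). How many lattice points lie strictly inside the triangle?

The shoelace formula gives twice the area as |[(-1)·(-2) − (-3)·(-2)] + [(-3)·3 − 6·(-2)] + [6·(-2) − (-1)·3]| = 10, so the area is 5.
Summing gcd(|Δx|,|Δy|) over the edges gives the boundary count: gcd(2,0) + gcd(9,5) + gcd(7,5) = 2+1+1 = 4.
Pick's theorem gives I = A − B/2 + 1 = 5 − 4/2 + 1 = 4.

4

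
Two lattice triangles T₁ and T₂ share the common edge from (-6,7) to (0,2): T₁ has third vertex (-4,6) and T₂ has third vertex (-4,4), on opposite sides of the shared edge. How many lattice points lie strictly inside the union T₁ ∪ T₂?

3

The union is the simple quadrilateral with vertices (-6,7), (-4,6), (0,2), (-4,4) in order.
The shoelace formula gives twice the area as |[(-6)·6 − (-4)·7] + [(-4)·2 − 0·6] + [0·4 − (-4)·2] + [(-4)·7 − (-6)·4]| = 12, so the area is 6.
Along each edge there are gcd(|Δx|,|Δy|)+1 lattice points, so counting each shared vertex once the boundary has gcd(2,1) + gcd(4,4) + gcd(4,2) + gcd(2,3) = 1+4+2+1 = 8.
By Pick's theorem I = A − B/2 + 1 = 6 − 8/2 + 1 = 3.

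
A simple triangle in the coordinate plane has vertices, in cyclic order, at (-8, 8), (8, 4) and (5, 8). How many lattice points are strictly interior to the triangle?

The shoelace formula gives twice the area as |((-8)·4 − 8·8) + (8·8 − 5·4) + (5·8 − (-8)·8)| = 52, so the area is 26.
The number of boundary lattice points is Σ gcd(|Δx|,|Δy|) = gcd(16,4) + gcd(3,4) + gcd(13,0) = 4+1+13 = 18.
Pick's theorem gives I = A − B/2 + 1 = 26 − 18/2 + 1 = 18.

18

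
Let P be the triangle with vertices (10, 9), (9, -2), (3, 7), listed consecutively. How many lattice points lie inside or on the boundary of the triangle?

The shoelace formula gives twice the area as |(10·(-2) − 9·9) + (9·7 − 3·(-2)) + (3·9 − 10·7)| = 75, so the area is 37.5.
Along each edge there are gcd(|Δx|,|Δy|)+1 lattice points, so counting each shared vertex once the boundary has gcd(1,11) + gcd(6,9) + gcd(7,2) = 1+3+1 = 5.
Pick's theorem gives I = A − B/2 + 1 = 37.5 − 5/2 + 1 = 36, so the closed region contains I + B = 36 + 5 = 41 lattice points.

41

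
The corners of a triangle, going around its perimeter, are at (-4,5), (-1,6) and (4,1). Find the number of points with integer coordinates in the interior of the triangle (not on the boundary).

6

The shoelace formula gives twice the area as |[(-4)·6 − (-1)·5] + [(-1)·1 − 4·6] + [4·5 − (-4)·1]| = 20, so the area is 10.
Along each edge there are gcd(|Δx|,|Δy|)+1 lattice points, so counting each shared vertex once the boundary has gcd(3,1) + gcd(5,5) + gcd(8,4) = 1+5+4 = 10.
By Pick's theorem A = I + B/2 − 1, so I = 10 − 10/2 + 1 = 6.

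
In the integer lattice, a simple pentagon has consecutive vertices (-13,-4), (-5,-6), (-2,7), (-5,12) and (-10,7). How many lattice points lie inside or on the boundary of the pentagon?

125

Using the shoelace formula, 2A = |((-13)·(-6) − (-5)·(-4)) + ((-5)·7 − (-2)·(-6)) + ((-2)·12 − (-5)·7) + ((-5)·7 − (-10)·12) + ((-10)·(-4) − (-13)·7)| = 238, so the area is 119.
The number of boundary lattice points is Σ gcd(|Δx|,|Δy|) = gcd(8,2) + gcd(3,13) + gcd(3,5) + gcd(5,5) + gcd(3,11) = 2+1+1+5+1 = 10.
Pick's theorem gives I = A − B/2 + 1 = 119 − 10/2 + 1 = 115, so the closed region contains I + B = 115 + 10 = 125 lattice points.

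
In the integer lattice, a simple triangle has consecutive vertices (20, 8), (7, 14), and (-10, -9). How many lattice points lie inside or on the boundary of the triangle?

203

The shoelace formula gives twice the area as |(20·14 − 7·8) + (7·(-9) − (-10)·14) + ((-10)·8 − 20·(-9))| = 401, so the area is 200.5.
Along each edge there are gcd(|Δx|,|Δy|)+1 lattice points, so counting each shared vertex once the boundary has gcd(13,6) + gcd(17,23) + gcd(30,17) = 1+1+1 = 3.
Pick's theorem gives I = A − B/2 + 1 = 200.5 − 3/2 + 1 = 200, so the closed region contains I + B = 200 + 3 = 203 lattice points.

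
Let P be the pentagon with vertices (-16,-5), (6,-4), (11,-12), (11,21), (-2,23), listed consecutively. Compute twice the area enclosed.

Using the shoelace formula, 2A = |[(-16)·(-4) − 6·(-5)] + [6·(-12) − 11·(-4)] + [11·21 − 11·(-12)] + [11·23 − (-2)·21] + [(-2)·(-5) − (-16)·23]| = 1102, so the area is 551.

1102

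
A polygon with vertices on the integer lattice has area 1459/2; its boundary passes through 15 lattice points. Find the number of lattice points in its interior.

From Pick's theorem, I = A − B/2 + 1 = 1459/2 − 15/2 + 1 = 723.

723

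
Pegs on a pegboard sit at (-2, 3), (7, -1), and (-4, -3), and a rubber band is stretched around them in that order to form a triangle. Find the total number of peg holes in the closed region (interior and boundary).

Using the shoelace formula, 2A = |((-2)·(-1) − 7·3) + (7·(-3) − (-4)·(-1)) + ((-4)·3 − (-2)·(-3))| = 62, so the area is 31.
Summing gcd(|Δx|,|Δy|) over the edges gives the boundary count: gcd(9,4) + gcd(11,2) + gcd(2,6) = 1+1+2 = 4.
Pick's theorem gives I = A − B/2 + 1 = 31 − 4/2 + 1 = 30, so the closed region contains I + B = 30 + 4 = 34 lattice points.

34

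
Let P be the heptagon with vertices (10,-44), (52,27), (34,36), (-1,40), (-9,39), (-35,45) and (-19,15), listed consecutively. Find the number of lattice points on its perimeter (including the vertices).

17

The number of boundary lattice points is Σ gcd(|Δx|,|Δy|) = gcd(42,71) + gcd(18,9) + gcd(35,4) + gcd(8,1) + gcd(26,6) + gcd(16,30) + gcd(29,59) = 1+9+1+1+2+2+1 = 17.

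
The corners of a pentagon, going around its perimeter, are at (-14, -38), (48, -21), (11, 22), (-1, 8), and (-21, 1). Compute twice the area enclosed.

The shoelace formula gives twice the area as |((-14)·(-21) − 48·(-38)) + (48·22 − 11·(-21)) + (11·8 − (-1)·22) + ((-1)·1 − (-21)·8) + ((-21)·(-38) − (-14)·1)| = 4494, so the area is 2247.

4494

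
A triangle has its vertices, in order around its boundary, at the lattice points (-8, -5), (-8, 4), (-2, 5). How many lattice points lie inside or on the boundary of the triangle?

34

Using the shoelace formula, 2A = |[(-8)·4 − (-8)·(-5)] + [(-8)·5 − (-2)·4] + [(-2)·(-5) − (-8)·5]| = 54, so the area is 27.
Summing gcd(|Δx|,|Δy|) over the edges gives the boundary count: gcd(0,9) + gcd(6,1) + gcd(6,10) = 9+1+2 = 12.
Pick's theorem gives I = A − B/2 + 1 = 27 − 12/2 + 1 = 22, so the closed region contains I + B = 22 + 12 = 34 lattice points.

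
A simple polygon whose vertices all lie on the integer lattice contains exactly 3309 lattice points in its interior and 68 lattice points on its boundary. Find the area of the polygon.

3342

By Pick's theorem, A = I + B/2 − 1 = 3309 + 68/2 − 1 = 3342.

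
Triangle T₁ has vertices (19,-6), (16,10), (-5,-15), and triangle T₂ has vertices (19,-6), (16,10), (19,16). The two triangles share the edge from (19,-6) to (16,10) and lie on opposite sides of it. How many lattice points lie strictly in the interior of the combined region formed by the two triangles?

The union is the simple quadrilateral with vertices (19,-6), (-5,-15), (16,10), (19,16) in order.
By the shoelace formula, twice the signed area is |[19·(-15) − (-5)·(-6)] + [(-5)·10 − 16·(-15)] + [16·16 − 19·10] + [19·(-6) − 19·16]| = 477, so the area is 238.5.
The number of boundary lattice points is Σ gcd(|Δx|,|Δy|) = gcd(24,9) + gcd(21,25) + gcd(3,6) + gcd(0,22) = 3+1+3+22 = 29.
By Pick's theorem I = A − B/2 + 1 = 238.5 − 29/2 + 1 = 225.

225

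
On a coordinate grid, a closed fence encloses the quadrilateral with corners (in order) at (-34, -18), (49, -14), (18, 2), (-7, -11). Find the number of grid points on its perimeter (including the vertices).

Summing gcd(|Δx|,|Δy|) over the edges gives the boundary count: gcd(83,4) + gcd(31,16) + gcd(25,13) + gcd(27,7) = 1+1+1+1 = 4.

4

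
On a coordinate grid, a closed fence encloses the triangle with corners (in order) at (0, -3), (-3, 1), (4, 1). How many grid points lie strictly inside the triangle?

9

Using the shoelace formula, 2A = |[0·1 − (-3)·(-3)] + [(-3)·1 − 4·1] + [4·(-3) − 0·1]| = 28, so the area is 14.
Summing gcd(|Δx|,|Δy|) over the edges gives the boundary count: gcd(3,4) + gcd(7,0) + gcd(4,4) = 1+7+4 = 12.
Pick's theorem gives I = A − B/2 + 1 = 14 − 12/2 + 1 = 9.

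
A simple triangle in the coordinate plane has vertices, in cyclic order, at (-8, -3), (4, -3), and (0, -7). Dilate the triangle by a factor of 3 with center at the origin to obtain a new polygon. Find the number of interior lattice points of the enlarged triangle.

187

By the shoelace formula, twice the signed area is |((-8)·(-3) − 4·(-3)) + (4·(-7) − 0·(-3)) + (0·(-3) − (-8)·(-7))| = 48, so the area is 24.
Along each edge there are gcd(|Δx|,|Δy|)+1 lattice points, so counting each shared vertex once the boundary has gcd(12,0) + gcd(4,4) + gcd(8,4) = 12+4+4 = 20.
Scaling by 3 multiplies the area by 3² = 9 (so the new area is 216) and multiplies the boundary lattice-point count by 3, giving 60.
By Pick's theorem, the interior count of the dilated polygon is 216 − 60/2 + 1 = 187.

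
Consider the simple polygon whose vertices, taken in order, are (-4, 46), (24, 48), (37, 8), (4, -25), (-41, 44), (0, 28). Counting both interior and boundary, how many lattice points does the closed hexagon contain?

2883

By the shoelace formula, twice the signed area is |((-4)·48 − 24·46) + (24·8 − 37·48) + (37·(-25) − 4·8) + (4·44 − (-41)·(-25)) + ((-41)·28 − 0·44) + (0·46 − (-4)·28)| = 5722, so the area is 2861.
Along each edge there are gcd(|Δx|,|Δy|)+1 lattice points, so counting each shared vertex once the boundary has gcd(28,2) + gcd(13,40) + gcd(33,33) + gcd(45,69) + gcd(41,16) + gcd(4,18) = 2+1+33+3+1+2 = 42.
Pick's theorem gives I = A − B/2 + 1 = 2861 − 42/2 + 1 = 2841, so the closed region contains I + B = 2841 + 42 = 2883 lattice points.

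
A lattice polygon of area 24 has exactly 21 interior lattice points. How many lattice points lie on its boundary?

Pick's theorem gives A = I + B/2 − 1, so B = 2(A − I + 1) = 2(24 − 21 + 1) = 8.

8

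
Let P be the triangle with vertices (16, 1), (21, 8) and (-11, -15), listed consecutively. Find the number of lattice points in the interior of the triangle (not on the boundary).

By the shoelace formula, twice the signed area is |[16·8 − 21·1] + [21·(-15) − (-11)·8] + [(-11)·1 − 16·(-15)]| = 109, so the area is 109/2.
Along each edge there are gcd(|Δx|,|Δy|)+1 lattice points, so counting each shared vertex once the boundary has gcd(5,7) + gcd(32,23) + gcd(27,16) = 1+1+1 = 3.
By Pick's theorem A = I + B/2 − 1, so I = 109/2 − 3/2 + 1 = 54.

54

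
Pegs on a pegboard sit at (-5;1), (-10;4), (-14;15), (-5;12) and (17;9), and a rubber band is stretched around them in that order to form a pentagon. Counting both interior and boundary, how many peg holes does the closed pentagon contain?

By the shoelace formula, twice the signed area is |[(-5)·4 − (-10)·1] + [(-10)·15 − (-14)·4] + [(-14)·12 − (-5)·15] + [(-5)·9 − 17·12] + [17·1 − (-5)·9]| = 384, so the area is 192.
The number of boundary lattice points is Σ gcd(|Δx|,|Δy|) = gcd(5,3) + gcd(4,11) + gcd(9,3) + gcd(22,3) + gcd(22,8) = 1+1+3+1+2 = 8.
Pick's theorem gives I = A − B/2 + 1 = 192 − 8/2 + 1 = 189, so the closed region contains I + B = 189 + 8 = 197 lattice points.

197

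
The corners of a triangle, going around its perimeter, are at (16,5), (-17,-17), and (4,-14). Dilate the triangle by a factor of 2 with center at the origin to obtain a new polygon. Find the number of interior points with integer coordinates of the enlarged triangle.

712

Using the shoelace formula, 2A = |(16·(-17) − (-17)·5) + ((-17)·(-14) − 4·(-17)) + (4·5 − 16·(-14))| = 363, so the area is 363/2.
Along each edge there are gcd(|Δx|,|Δy|)+1 lattice points, so counting each shared vertex once the boundary has gcd(33,22) + gcd(21,3) + gcd(12,19) = 11+3+1 = 15.
Scaling by 2 multiplies the area by 2² = 4 (so the new area is 726) and multiplies the boundary lattice-point count by 2, giving 30.
By Pick's theorem, the interior count of the dilated polygon is 726 − 30/2 + 1 = 712.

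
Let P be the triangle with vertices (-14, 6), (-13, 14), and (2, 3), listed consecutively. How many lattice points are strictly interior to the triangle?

By the shoelace formula, twice the signed area is |((-14)·14 − (-13)·6) + ((-13)·3 − 2·14) + (2·6 − (-14)·3)| = 131, so the area is 131/2.
Along each edge there are gcd(|Δx|,|Δy|)+1 lattice points, so counting each shared vertex once the boundary has gcd(1,8) + gcd(15,11) + gcd(16,3) = 1+1+1 = 3.
By Pick's theorem A = I + B/2 − 1, so I = 131/2 − 3/2 + 1 = 65.

65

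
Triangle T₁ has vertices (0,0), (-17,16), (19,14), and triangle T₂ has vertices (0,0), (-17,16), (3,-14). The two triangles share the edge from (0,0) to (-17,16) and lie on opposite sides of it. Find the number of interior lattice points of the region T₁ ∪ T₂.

360

The union is the simple quadrilateral with vertices (0,0), (19,14), (-17,16), (3,-14) in order.
By the shoelace formula, twice the signed area is |[0·14 − 19·0] + [19·16 − (-17)·14] + [(-17)·(-14) − 3·16] + [3·0 − 0·(-14)]| = 732, so the area is 366.
The number of boundary lattice points is Σ gcd(|Δx|,|Δy|) = gcd(19,14) + gcd(36,2) + gcd(20,30) + gcd(3,14) = 1+2+10+1 = 14.
By Pick's theorem I = A − B/2 + 1 = 366 − 14/2 + 1 = 360.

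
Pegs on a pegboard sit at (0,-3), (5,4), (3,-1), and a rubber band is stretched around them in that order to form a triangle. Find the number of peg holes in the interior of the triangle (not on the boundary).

5

The shoelace formula gives twice the area as |(0·4 − 5·(-3)) + (5·(-1) − 3·4) + (3·(-3) − 0·(-1))| = 11, so the area is 5.5.
The number of boundary lattice points is Σ gcd(|Δx|,|Δy|) = gcd(5,7) + gcd(2,5) + gcd(3,2) = 1+1+1 = 3.
By Pick's theorem A = I + B/2 − 1, so I = 5.5 − 3/2 + 1 = 5.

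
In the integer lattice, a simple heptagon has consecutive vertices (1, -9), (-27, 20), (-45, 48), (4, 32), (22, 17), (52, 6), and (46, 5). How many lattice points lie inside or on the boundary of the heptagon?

2043

By the shoelace formula, twice the signed area is |(1·20 − (-27)·(-9)) + ((-27)·48 − (-45)·20) + ((-45)·32 − 4·48) + (4·17 − 22·32) + (22·6 − 52·17) + (52·5 − 46·6) + (46·(-9) − 1·5)| = 4074, so the area is 2037.
The number of boundary lattice points is Σ gcd(|Δx|,|Δy|) = gcd(28,29) + gcd(18,28) + gcd(49,16) + gcd(18,15) + gcd(30,11) + gcd(6,1) + gcd(45,14) = 1+2+1+3+1+1+1 = 10.
Pick's theorem gives I = A − B/2 + 1 = 2037 − 10/2 + 1 = 2033, so the closed region contains I + B = 2033 + 10 = 2043 lattice points.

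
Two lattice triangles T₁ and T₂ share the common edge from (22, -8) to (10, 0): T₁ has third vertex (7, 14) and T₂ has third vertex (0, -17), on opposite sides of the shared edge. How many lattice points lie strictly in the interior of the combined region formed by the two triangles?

The union is the simple quadrilateral with vertices (22, -8), (7, 14), (10, 0), (0, -17) in order.
By the shoelace formula, twice the signed area is |(22·14 − 7·(-8)) + (7·0 − 10·14) + (10·(-17) − 0·0) + (0·(-8) − 22·(-17))| = 428, so the area is 214.
Along each edge there are gcd(|Δx|,|Δy|)+1 lattice points, so counting each shared vertex once the boundary has gcd(15,22) + gcd(3,14) + gcd(10,17) + gcd(22,9) = 1+1+1+1 = 4.
By Pick's theorem I = A − B/2 + 1 = 214 − 4/2 + 1 = 213.

213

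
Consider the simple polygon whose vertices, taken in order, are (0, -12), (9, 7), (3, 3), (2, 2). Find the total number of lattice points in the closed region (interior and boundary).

The shoelace formula gives twice the area as |(0·7 − 9·(-12)) + (9·3 − 3·7) + (3·2 − 2·3) + (2·(-12) − 0·2)| = 90, so the area is 45.
Summing gcd(|Δx|,|Δy|) over the edges gives the boundary count: gcd(9,19) + gcd(6,4) + gcd(1,1) + gcd(2,14) = 1+2+1+2 = 6.
Pick's theorem gives I = A − B/2 + 1 = 45 − 6/2 + 1 = 43, so the closed region contains I + B = 43 + 6 = 49 lattice points.

49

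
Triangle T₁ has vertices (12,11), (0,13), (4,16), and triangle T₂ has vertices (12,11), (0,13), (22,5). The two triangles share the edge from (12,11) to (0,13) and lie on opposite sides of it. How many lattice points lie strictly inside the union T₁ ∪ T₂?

The union is the simple quadrilateral with vertices (12,11), (4,16), (0,13), (22,5) in order.
By the shoelace formula, twice the signed area is |(12·16 − 4·11) + (4·13 − 0·16) + (0·5 − 22·13) + (22·11 − 12·5)| = 96, so the area is 48.
Summing gcd(|Δx|,|Δy|) over the edges gives the boundary count: gcd(8,5) + gcd(4,3) + gcd(22,8) + gcd(10,6) = 1+1+2+2 = 6.
By Pick's theorem I = A − B/2 + 1 = 48 − 6/2 + 1 = 46.

46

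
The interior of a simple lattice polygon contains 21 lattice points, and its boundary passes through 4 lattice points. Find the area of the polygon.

22

Pick's theorem states A = I + B/2 − 1, so A = 21 + 4/2 − 1 = 22.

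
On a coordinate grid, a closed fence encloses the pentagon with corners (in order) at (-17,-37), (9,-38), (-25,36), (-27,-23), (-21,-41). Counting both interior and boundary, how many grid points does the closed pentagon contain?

Using the shoelace formula, 2A = |((-17)·(-38) − 9·(-37)) + (9·36 − (-25)·(-38)) + ((-25)·(-23) − (-27)·36) + ((-27)·(-41) − (-21)·(-23)) + ((-21)·(-37) − (-17)·(-41))| = 2604, so the area is 1302.
The number of boundary lattice points is Σ gcd(|Δx|,|Δy|) = gcd(26,1) + gcd(34,74) + gcd(2,59) + gcd(6,18) + gcd(4,4) = 1+2+1+6+4 = 14.
Pick's theorem gives I = A − B/2 + 1 = 1302 − 14/2 + 1 = 1296, so the closed region contains I + B = 1296 + 14 = 1310 lattice points.

1310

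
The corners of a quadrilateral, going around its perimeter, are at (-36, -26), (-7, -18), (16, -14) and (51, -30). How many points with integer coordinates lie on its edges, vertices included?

4

Along each edge there are gcd(|Δx|,|Δy|)+1 lattice points, so counting each shared vertex once the boundary has gcd(29,8) + gcd(23,4) + gcd(35,16) + gcd(87,4) = 1+1+1+1 = 4.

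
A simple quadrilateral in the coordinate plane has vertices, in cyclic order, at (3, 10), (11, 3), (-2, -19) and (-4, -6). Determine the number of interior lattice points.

The shoelace formula gives twice the area as |[3·3 − 11·10] + [11·(-19) − (-2)·3] + [(-2)·(-6) − (-4)·(-19)] + [(-4)·10 − 3·(-6)]| = 390, so the area is 195.
Along each edge there are gcd(|Δx|,|Δy|)+1 lattice points, so counting each shared vertex once the boundary has gcd(8,7) + gcd(13,22) + gcd(2,13) + gcd(7,16) = 1+1+1+1 = 4.
Pick's theorem gives I = A − B/2 + 1 = 195 − 4/2 + 1 = 194.

194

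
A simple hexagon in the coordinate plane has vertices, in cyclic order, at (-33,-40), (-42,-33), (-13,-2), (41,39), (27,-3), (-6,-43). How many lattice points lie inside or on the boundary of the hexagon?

By the shoelace formula, twice the signed area is |((-33)·(-33) − (-42)·(-40)) + ((-42)·(-2) − (-13)·(-33)) + ((-13)·39 − 41·(-2)) + (41·(-3) − 27·39) + (27·(-43) − (-6)·(-3)) + ((-6)·(-40) − (-33)·(-43))| = 4895, so the area is 4895/2.
Summing gcd(|Δx|,|Δy|) over the edges gives the boundary count: gcd(9,7) + gcd(29,31) + gcd(54,41) + gcd(14,42) + gcd(33,40) + gcd(27,3) = 1+1+1+14+1+3 = 21.
Pick's theorem gives I = A − B/2 + 1 = 4895/2 − 21/2 + 1 = 2438, so the closed region contains I + B = 2438 + 21 = 2459 lattice points.

2459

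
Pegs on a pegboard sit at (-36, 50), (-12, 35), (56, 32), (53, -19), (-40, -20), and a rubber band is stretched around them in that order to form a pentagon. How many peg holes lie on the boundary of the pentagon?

Along each edge there are gcd(|Δx|,|Δy|)+1 lattice points, so counting each shared vertex once the boundary has gcd(24,15) + gcd(68,3) + gcd(3,51) + gcd(93,1) + gcd(4,70) = 3+1+3+1+2 = 10.

10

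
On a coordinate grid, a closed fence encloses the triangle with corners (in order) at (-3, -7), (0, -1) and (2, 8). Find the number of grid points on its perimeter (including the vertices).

9

Along each edge there are gcd(|Δx|,|Δy|)+1 lattice points, so counting each shared vertex once the boundary has gcd(3,6) + gcd(2,9) + gcd(5,15) = 3+1+5 = 9.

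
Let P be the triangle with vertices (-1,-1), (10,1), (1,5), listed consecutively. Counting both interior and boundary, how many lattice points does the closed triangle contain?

The shoelace formula gives twice the area as |((-1)·1 − 10·(-1)) + (10·5 − 1·1) + (1·(-1) − (-1)·5)| = 62, so the area is 31.
The number of boundary lattice points is Σ gcd(|Δx|,|Δy|) = gcd(11,2) + gcd(9,4) + gcd(2,6) = 1+1+2 = 4.
Pick's theorem gives I = A − B/2 + 1 = 31 − 4/2 + 1 = 30, so the closed region contains I + B = 30 + 4 = 34 lattice points.

34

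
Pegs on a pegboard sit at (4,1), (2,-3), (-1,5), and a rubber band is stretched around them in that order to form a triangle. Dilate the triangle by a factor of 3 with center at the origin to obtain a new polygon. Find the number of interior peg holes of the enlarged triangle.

121

Using the shoelace formula, 2A = |(4·(-3) − 2·1) + (2·5 − (-1)·(-3)) + ((-1)·1 − 4·5)| = 28, so the area is 14.
Summing gcd(|Δx|,|Δy|) over the edges gives the boundary count: gcd(2,4) + gcd(3,8) + gcd(5,4) = 2+1+1 = 4.
Scaling by 3 multiplies the area by 3² = 9 (so the new area is 126) and multiplies the boundary lattice-point count by 3, giving 12.
By Pick's theorem, the interior count of the dilated polygon is 126 − 12/2 + 1 = 121.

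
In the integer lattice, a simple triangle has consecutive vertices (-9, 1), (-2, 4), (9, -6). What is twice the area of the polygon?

The shoelace formula gives twice the area as |((-9)·4 − (-2)·1) + ((-2)·(-6) − 9·4) + (9·1 − (-9)·(-6))| = 103, so the area is 103/2.

103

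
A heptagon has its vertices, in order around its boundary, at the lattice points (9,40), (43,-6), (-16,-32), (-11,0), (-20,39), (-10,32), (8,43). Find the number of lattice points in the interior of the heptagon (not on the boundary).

Using the shoelace formula, 2A = |(9·(-6) − 43·40) + (43·(-32) − (-16)·(-6)) + ((-16)·0 − (-11)·(-32)) + ((-11)·39 − (-20)·0) + ((-20)·32 − (-10)·39) + ((-10)·43 − 8·32) + (8·40 − 9·43)| = 5030, so the area is 2515.
Summing gcd(|Δx|,|Δy|) over the edges gives the boundary count: gcd(34,46) + gcd(59,26) + gcd(5,32) + gcd(9,39) + gcd(10,7) + gcd(18,11) + gcd(1,3) = 2+1+1+3+1+1+1 = 10.
Pick's theorem gives I = A − B/2 + 1 = 2515 − 10/2 + 1 = 2511.

2511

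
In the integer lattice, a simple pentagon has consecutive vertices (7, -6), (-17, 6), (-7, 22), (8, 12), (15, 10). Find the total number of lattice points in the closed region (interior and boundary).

By the shoelace formula, twice the signed area is |[7·6 − (-17)·(-6)] + [(-17)·22 − (-7)·6] + [(-7)·12 − 8·22] + [8·10 − 15·12] + [15·(-6) − 7·10]| = 912, so the area is 456.
Summing gcd(|Δx|,|Δy|) over the edges gives the boundary count: gcd(24,12) + gcd(10,16) + gcd(15,10) + gcd(7,2) + gcd(8,16) = 12+2+5+1+8 = 28.
Pick's theorem gives I = A − B/2 + 1 = 456 − 28/2 + 1 = 443, so the closed region contains I + B = 443 + 28 = 471 lattice points.

471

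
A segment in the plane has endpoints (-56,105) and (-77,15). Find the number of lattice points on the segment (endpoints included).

The number of lattice points on a segment between lattice points is gcd(|Δx|,|Δy|) + 1 = gcd(21,90) + 1 = 3 + 1 = 4.

4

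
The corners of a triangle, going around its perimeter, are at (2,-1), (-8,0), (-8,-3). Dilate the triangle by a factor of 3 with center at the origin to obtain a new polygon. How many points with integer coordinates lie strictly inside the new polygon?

The shoelace formula gives twice the area as |(2·0 − (-8)·(-1)) + ((-8)·(-3) − (-8)·0) + ((-8)·(-1) − 2·(-3))| = 30, so the area is 15.
Summing gcd(|Δx|,|Δy|) over the edges gives the boundary count: gcd(10,1) + gcd(0,3) + gcd(10,2) = 1+3+2 = 6.
Scaling by 3 multiplies the area by 3² = 9 (so the new area is 135) and multiplies the boundary lattice-point count by 3, giving 18.
By Pick's theorem, the interior count of the dilated polygon is 135 − 18/2 + 1 = 127.

127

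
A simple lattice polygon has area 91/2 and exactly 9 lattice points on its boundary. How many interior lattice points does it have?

Pick's theorem A = I + B/2 − 1 rearranges to I = A − B/2 + 1 = 91/2 − 9/2 + 1 = 42.

42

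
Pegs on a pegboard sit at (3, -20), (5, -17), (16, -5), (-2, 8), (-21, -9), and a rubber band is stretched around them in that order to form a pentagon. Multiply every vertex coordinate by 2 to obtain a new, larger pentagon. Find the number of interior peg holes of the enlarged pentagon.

The shoelace formula gives twice the area as |(3·(-17) − 5·(-20)) + (5·(-5) − 16·(-17)) + (16·8 − (-2)·(-5)) + ((-2)·(-9) − (-21)·8) + ((-21)·(-20) − 3·(-9))| = 1047, so the area is 1047/2.
Along each edge there are gcd(|Δx|,|Δy|)+1 lattice points, so counting each shared vertex once the boundary has gcd(2,3) + gcd(11,12) + gcd(18,13) + gcd(19,17) + gcd(24,11) = 1+1+1+1+1 = 5.
Scaling by 2 multiplies the area by 2² = 4 (so the new area is 2094) and multiplies the boundary lattice-point count by 2, giving 10.
By Pick's theorem, the interior count of the dilated polygon is 2094 − 10/2 + 1 = 2090.

2090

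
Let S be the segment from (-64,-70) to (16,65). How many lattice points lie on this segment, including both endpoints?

6

The number of lattice points on a segment between lattice points is gcd(|Δx|,|Δy|) + 1 = gcd(80,135) + 1 = 5 + 1 = 6.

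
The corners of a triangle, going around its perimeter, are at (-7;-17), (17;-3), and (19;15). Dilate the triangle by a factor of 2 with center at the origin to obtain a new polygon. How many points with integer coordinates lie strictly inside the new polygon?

Using the shoelace formula, 2A = |((-7)·(-3) − 17·(-17)) + (17·15 − 19·(-3)) + (19·(-17) − (-7)·15)| = 404, so the area is 202.
The number of boundary lattice points is Σ gcd(|Δx|,|Δy|) = gcd(24,14) + gcd(2,18) + gcd(26,32) = 2+2+2 = 6.
Scaling by 2 multiplies the area by 2² = 4 (so the new area is 808) and multiplies the boundary lattice-point count by 2, giving 12.
By Pick's theorem, the interior count of the dilated polygon is 808 − 12/2 + 1 = 803.

803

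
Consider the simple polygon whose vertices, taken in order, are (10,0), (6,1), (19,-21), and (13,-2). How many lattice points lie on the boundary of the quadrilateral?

Summing gcd(|Δx|,|Δy|) over the edges gives the boundary count: gcd(4,1) + gcd(13,22) + gcd(6,19) + gcd(3,2) = 1+1+1+1 = 4.

4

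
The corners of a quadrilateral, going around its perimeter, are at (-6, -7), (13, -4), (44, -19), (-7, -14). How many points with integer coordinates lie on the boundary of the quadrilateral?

4

Along each edge there are gcd(|Δx|,|Δy|)+1 lattice points, so counting each shared vertex once the boundary has gcd(19,3) + gcd(31,15) + gcd(51,5) + gcd(1,7) = 1+1+1+1 = 4.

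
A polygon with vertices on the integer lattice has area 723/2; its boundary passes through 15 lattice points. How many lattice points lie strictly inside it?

Pick's theorem A = I + B/2 − 1 rearranges to I = A − B/2 + 1 = 723/2 − 15/2 + 1 = 355.

355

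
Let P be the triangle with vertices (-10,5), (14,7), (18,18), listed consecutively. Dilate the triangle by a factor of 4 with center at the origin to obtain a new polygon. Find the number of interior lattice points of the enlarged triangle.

2041

The shoelace formula gives twice the area as |((-10)·7 − 14·5) + (14·18 − 18·7) + (18·5 − (-10)·18)| = 256, so the area is 128.
The number of boundary lattice points is Σ gcd(|Δx|,|Δy|) = gcd(24,2) + gcd(4,11) + gcd(28,13) = 2+1+1 = 4.
Scaling by 4 multiplies the area by 4² = 16 (so the new area is 2048) and multiplies the boundary lattice-point count by 4, giving 16.
By Pick's theorem, the interior count of the dilated polygon is 2048 − 16/2 + 1 = 2041.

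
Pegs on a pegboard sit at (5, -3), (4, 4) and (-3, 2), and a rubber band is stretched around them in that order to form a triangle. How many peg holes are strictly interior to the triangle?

By the shoelace formula, twice the signed area is |(5·4 − 4·(-3)) + (4·2 − (-3)·4) + ((-3)·(-3) − 5·2)| = 51, so the area is 51/2.
The number of boundary lattice points is Σ gcd(|Δx|,|Δy|) = gcd(1,7) + gcd(7,2) + gcd(8,5) = 1+1+1 = 3.
By Pick's theorem A = I + B/2 − 1, so I = 51/2 − 3/2 + 1 = 25.

25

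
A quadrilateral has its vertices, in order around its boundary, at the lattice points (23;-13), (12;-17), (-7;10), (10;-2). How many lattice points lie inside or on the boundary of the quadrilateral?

The shoelace formula gives twice the area as |[23·(-17) − 12·(-13)] + [12·10 − (-7)·(-17)] + [(-7)·(-2) − 10·10] + [10·(-13) − 23·(-2)]| = 404, so the area is 202.
Summing gcd(|Δx|,|Δy|) over the edges gives the boundary count: gcd(11,4) + gcd(19,27) + gcd(17,12) + gcd(13,11) = 1+1+1+1 = 4.
Pick's theorem gives I = A − B/2 + 1 = 202 − 4/2 + 1 = 201, so the closed region contains I + B = 201 + 4 = 205 lattice points.

205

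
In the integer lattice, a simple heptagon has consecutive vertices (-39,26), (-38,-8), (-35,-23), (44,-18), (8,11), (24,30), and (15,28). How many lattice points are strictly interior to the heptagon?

By the shoelace formula, twice the signed area is |[(-39)·(-8) − (-38)·26] + [(-38)·(-23) − (-35)·(-8)] + [(-35)·(-18) − 44·(-23)] + [44·11 − 8·(-18)] + [8·30 − 24·11] + [24·28 − 15·30] + [15·26 − (-39)·28]| = 5844, so the area is 2922.
Summing gcd(|Δx|,|Δy|) over the edges gives the boundary count: gcd(1,34) + gcd(3,15) + gcd(79,5) + gcd(36,29) + gcd(16,19) + gcd(9,2) + gcd(54,2) = 1+3+1+1+1+1+2 = 10.
By Pick's theorem A = I + B/2 − 1, so I = 2922 − 10/2 + 1 = 2918.

2918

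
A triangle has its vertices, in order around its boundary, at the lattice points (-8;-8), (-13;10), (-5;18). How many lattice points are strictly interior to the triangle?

88

Using the shoelace formula, 2A = |[(-8)·10 − (-13)·(-8)] + [(-13)·18 − (-5)·10] + [(-5)·(-8) − (-8)·18]| = 184, so the area is 92.
Along each edge there are gcd(|Δx|,|Δy|)+1 lattice points, so counting each shared vertex once the boundary has gcd(5,18) + gcd(8,8) + gcd(3,26) = 1+8+1 = 10.
Pick's theorem gives I = A − B/2 + 1 = 92 − 10/2 + 1 = 88.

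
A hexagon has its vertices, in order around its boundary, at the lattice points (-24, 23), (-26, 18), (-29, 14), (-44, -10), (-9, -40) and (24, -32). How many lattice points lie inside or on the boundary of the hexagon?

Using the shoelace formula, 2A = |[(-24)·18 − (-26)·23] + [(-26)·14 − (-29)·18] + [(-29)·(-10) − (-44)·14] + [(-44)·(-40) − (-9)·(-10)] + [(-9)·(-32) − 24·(-40)] + [24·23 − (-24)·(-32)]| = 3932, so the area is 1966.
The number of boundary lattice points is Σ gcd(|Δx|,|Δy|) = gcd(2,5) + gcd(3,4) + gcd(15,24) + gcd(35,30) + gcd(33,8) + gcd(48,55) = 1+1+3+5+1+1 = 12.
Pick's theorem gives I = A − B/2 + 1 = 1966 − 12/2 + 1 = 1961, so the closed region contains I + B = 1961 + 12 = 1973 lattice points.

1973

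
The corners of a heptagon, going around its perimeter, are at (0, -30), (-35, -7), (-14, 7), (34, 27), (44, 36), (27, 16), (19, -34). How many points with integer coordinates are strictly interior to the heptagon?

2009

The shoelace formula gives twice the area as |[0·(-7) − (-35)·(-30)] + [(-35)·7 − (-14)·(-7)] + [(-14)·27 − 34·7] + [34·36 − 44·27] + [44·16 − 27·36] + [27·(-34) − 19·16] + [19·(-30) − 0·(-34)]| = 4033, so the area is 2016.5.
Along each edge there are gcd(|Δx|,|Δy|)+1 lattice points, so counting each shared vertex once the boundary has gcd(35,23) + gcd(21,14) + gcd(48,20) + gcd(10,9) + gcd(17,20) + gcd(8,50) + gcd(19,4) = 1+7+4+1+1+2+1 = 17.
By Pick's theorem A = I + B/2 − 1, so I = 2016.5 − 17/2 + 1 = 2009.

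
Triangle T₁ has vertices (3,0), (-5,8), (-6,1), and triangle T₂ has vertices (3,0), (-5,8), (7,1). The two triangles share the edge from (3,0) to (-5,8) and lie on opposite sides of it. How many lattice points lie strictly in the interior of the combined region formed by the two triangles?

The union is the simple quadrilateral with vertices (3,0), (-6,1), (-5,8), (7,1) in order.
Using the shoelace formula, 2A = |[3·1 − (-6)·0] + [(-6)·8 − (-5)·1] + [(-5)·1 − 7·8] + [7·0 − 3·1]| = 104, so the area is 52.
Along each edge there are gcd(|Δx|,|Δy|)+1 lattice points, so counting each shared vertex once the boundary has gcd(9,1) + gcd(1,7) + gcd(12,7) + gcd(4,1) = 1+1+1+1 = 4.
By Pick's theorem I = A − B/2 + 1 = 52 − 4/2 + 1 = 51.

51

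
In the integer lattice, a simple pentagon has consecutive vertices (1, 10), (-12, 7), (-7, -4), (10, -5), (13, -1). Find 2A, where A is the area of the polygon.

The shoelace formula gives twice the area as |[1·7 − (-12)·10] + [(-12)·(-4) − (-7)·7] + [(-7)·(-5) − 10·(-4)] + [10·(-1) − 13·(-5)] + [13·10 − 1·(-1)]| = 485, so the area is 485/2.

485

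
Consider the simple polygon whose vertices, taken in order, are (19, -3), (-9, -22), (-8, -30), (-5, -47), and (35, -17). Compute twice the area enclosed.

By the shoelace formula, twice the signed area is |(19·(-22) − (-9)·(-3)) + ((-9)·(-30) − (-8)·(-22)) + ((-8)·(-47) − (-5)·(-30)) + ((-5)·(-17) − 35·(-47)) + (35·(-3) − 19·(-17))| = 1823, so the area is 911.5.

1823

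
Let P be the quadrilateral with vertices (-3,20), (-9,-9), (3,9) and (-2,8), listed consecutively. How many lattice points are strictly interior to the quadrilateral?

The shoelace formula gives twice the area as |[(-3)·(-9) − (-9)·20] + [(-9)·9 − 3·(-9)] + [3·8 − (-2)·9] + [(-2)·20 − (-3)·8]| = 179, so the area is 89.5.
Along each edge there are gcd(|Δx|,|Δy|)+1 lattice points, so counting each shared vertex once the boundary has gcd(6,29) + gcd(12,18) + gcd(5,1) + gcd(1,12) = 1+6+1+1 = 9.
Pick's theorem gives I = A − B/2 + 1 = 89.5 − 9/2 + 1 = 86.

86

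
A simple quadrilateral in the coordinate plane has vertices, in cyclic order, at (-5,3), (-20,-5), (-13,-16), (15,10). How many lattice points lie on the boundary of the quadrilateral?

Along each edge there are gcd(|Δx|,|Δy|)+1 lattice points, so counting each shared vertex once the boundary has gcd(15,8) + gcd(7,11) + gcd(28,26) + gcd(20,7) = 1+1+2+1 = 5.

5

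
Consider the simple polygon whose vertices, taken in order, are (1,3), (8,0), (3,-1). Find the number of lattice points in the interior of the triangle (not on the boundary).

The shoelace formula gives twice the area as |(1·0 − 8·3) + (8·(-1) − 3·0) + (3·3 − 1·(-1))| = 22, so the area is 11.
Along each edge there are gcd(|Δx|,|Δy|)+1 lattice points, so counting each shared vertex once the boundary has gcd(7,3) + gcd(5,1) + gcd(2,4) = 1+1+2 = 4.
By Pick's theorem A = I + B/2 − 1, so I = 11 − 4/2 + 1 = 10.

10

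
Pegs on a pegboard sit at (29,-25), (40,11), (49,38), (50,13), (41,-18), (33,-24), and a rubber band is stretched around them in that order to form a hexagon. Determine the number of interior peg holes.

By the shoelace formula, twice the signed area is |(29·11 − 40·(-25)) + (40·38 − 49·11) + (49·13 − 50·38) + (50·(-18) − 41·13) + (41·(-24) − 33·(-18)) + (33·(-25) − 29·(-24))| = 915, so the area is 915/2.
Along each edge there are gcd(|Δx|,|Δy|)+1 lattice points, so counting each shared vertex once the boundary has gcd(11,36) + gcd(9,27) + gcd(1,25) + gcd(9,31) + gcd(8,6) + gcd(4,1) = 1+9+1+1+2+1 = 15.
By Pick's theorem A = I + B/2 − 1, so I = 915/2 − 15/2 + 1 = 451.

451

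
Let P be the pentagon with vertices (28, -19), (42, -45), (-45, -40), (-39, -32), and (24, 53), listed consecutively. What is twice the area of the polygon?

7526

Using the shoelace formula, 2A = |[28·(-45) − 42·(-19)] + [42·(-40) − (-45)·(-45)] + [(-45)·(-32) − (-39)·(-40)] + [(-39)·53 − 24·(-32)] + [24·(-19) − 28·53]| = 7526, so the area is 3763.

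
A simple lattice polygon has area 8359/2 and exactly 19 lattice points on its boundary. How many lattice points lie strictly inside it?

From Pick's theorem, I = A − B/2 + 1 = 8359/2 − 19/2 + 1 = 4171.

4171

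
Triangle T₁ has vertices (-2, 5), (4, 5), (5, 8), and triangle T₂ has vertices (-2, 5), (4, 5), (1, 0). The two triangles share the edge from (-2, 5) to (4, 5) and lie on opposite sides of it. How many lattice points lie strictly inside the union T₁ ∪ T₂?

The union is the simple quadrilateral with vertices (-2, 5), (5, 8), (4, 5), (1, 0) in order.
Using the shoelace formula, 2A = |((-2)·8 − 5·5) + (5·5 − 4·8) + (4·0 − 1·5) + (1·5 − (-2)·0)| = 48, so the area is 24.
The number of boundary lattice points is Σ gcd(|Δx|,|Δy|) = gcd(7,3) + gcd(1,3) + gcd(3,5) + gcd(3,5) = 1+1+1+1 = 4.
By Pick's theorem I = A − B/2 + 1 = 24 − 4/2 + 1 = 23.

23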